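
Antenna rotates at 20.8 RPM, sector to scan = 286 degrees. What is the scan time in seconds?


t = 286 / (20.8 * 360) * 60 = 2.29 s

2.29 s


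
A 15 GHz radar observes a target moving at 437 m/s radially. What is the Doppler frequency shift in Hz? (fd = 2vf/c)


fd = 2 * 437 * 15000000000.0 / 3e8 = 43700.0 Hz

43700.0 Hz


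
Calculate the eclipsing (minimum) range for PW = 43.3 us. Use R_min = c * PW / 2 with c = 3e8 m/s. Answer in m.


R_min = 3e8 * 43.3e-6 / 2 = 6495.0 m

6495.0 m


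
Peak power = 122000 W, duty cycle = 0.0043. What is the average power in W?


P_avg = 122000 * 0.0043 = 524.6 W

524.6 W


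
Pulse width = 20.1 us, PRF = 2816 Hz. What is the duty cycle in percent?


DC = 20.1e-6 * 2816 * 100 = 5.66%

5.66%


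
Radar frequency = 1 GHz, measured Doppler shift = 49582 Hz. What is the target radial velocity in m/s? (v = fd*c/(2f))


v = 49582 * 3e8 / (2 * 1000000000.0) = 7437.3 m/s

7437.3 m/s


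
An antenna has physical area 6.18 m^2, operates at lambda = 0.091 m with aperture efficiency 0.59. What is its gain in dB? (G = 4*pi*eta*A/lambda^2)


G_linear = 4*pi*0.59*6.18/0.091^2 = 5533.09
G_dB = 10*log10(5533.09) = 37.4 dB

37.4 dB


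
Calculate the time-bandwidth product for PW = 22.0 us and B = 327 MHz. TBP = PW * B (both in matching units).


TBP = 22.0 * 327 = 7194.0

7194.0


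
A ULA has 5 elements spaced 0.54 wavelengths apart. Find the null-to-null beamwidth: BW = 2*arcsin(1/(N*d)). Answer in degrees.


1/(N*d) = 1/(5*0.54) = 0.37037
BW = 2*arcsin(0.37037) = 43.5 degrees

43.5 degrees


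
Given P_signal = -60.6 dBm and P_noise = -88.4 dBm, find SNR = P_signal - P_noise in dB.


SNR = -60.6 - (-88.4) = 27.8 dB

27.8 dB


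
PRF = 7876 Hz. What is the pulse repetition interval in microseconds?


PRI = 1/7876 = 0.000126968 s = 127.0 us

127.0 us


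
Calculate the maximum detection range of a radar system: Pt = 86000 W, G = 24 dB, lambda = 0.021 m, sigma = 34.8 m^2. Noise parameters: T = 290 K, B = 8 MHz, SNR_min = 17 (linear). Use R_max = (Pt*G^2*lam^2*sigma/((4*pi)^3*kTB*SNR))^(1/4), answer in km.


G_lin = 10^(24/10) = 251.188643
R^4 = 86000 * 251.188643^2 * 0.021^2 * 34.8 / ((4*pi)^3 * 1.38e-23 * 290 * 8000000.0 * 17)
R^4 = 7.71029e16 m^4
R_max = (7.71029e16)^(1/4) = 16663.6 m = 16.7 km

16.7 km


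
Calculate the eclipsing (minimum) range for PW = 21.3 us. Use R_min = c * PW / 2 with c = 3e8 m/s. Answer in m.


R_min = 3e8 * 21.3e-6 / 2 = 3195.0 m

3195.0 m


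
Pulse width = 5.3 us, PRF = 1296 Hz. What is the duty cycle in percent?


DC = 5.3e-6 * 1296 * 100 = 0.69%

0.69%


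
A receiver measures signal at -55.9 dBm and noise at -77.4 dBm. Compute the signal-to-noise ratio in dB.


SNR = -55.9 - (-77.4) = 21.5 dB

21.5 dB


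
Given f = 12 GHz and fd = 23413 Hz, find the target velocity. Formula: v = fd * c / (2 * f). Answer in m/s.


v = 23413 * 3e8 / (2 * 12000000000.0) = 292.7 m/s

292.7 m/s


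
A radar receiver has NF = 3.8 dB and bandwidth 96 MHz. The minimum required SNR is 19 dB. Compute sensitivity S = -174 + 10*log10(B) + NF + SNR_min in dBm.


10*log10(96000000.0) = 79.82
S = -174 + 79.82 + 3.8 + 19 = -71.4 dBm

-71.4 dBm


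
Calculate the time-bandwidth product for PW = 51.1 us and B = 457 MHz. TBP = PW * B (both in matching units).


TBP = 51.1 * 457 = 23352.7

23352.7


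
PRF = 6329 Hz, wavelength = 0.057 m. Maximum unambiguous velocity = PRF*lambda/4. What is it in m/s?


V_ua = 6329 * 0.057 / 4 = 90.2 m/s

90.2 m/s


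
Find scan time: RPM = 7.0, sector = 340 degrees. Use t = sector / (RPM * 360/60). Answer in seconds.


t = 340 / (7.0 * 360) * 60 = 8.1 s

8.1 s


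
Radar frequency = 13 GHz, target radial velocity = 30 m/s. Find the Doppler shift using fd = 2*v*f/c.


fd = 2 * 30 * 13000000000.0 / 3e8 = 2600.0 Hz

2600.0 Hz


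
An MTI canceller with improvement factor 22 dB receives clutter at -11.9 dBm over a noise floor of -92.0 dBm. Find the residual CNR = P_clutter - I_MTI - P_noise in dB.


CNR = -11.9 - 22 - (-92.0) = 58.1 dB

58.1 dB


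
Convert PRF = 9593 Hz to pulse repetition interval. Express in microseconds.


PRI = 1/9593 = 0.0001042427 s = 104.2 us

104.2 us


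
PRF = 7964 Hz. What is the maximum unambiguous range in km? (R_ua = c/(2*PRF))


R_ua = 3e8 / (2 * 7964) = 18834.8 m = 18.8 km

18.8 km


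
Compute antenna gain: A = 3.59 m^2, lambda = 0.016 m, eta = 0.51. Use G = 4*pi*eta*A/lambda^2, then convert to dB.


G_linear = 4*pi*0.51*3.59/0.016^2 = 89874.09
G_dB = 10*log10(89874.09) = 49.5 dB

49.5 dB


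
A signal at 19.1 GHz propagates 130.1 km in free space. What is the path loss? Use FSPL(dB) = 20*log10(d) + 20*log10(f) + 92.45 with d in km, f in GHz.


20*log10(130.1) = 42.29
20*log10(19.1) = 25.62
FSPL = 160.4 dB

160.4 dB


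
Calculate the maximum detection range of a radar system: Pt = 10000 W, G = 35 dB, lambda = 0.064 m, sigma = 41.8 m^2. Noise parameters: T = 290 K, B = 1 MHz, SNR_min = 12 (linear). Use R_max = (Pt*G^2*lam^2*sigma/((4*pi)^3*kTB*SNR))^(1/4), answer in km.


G_lin = 10^(35/10) = 3162.27766
R^4 = 10000 * 3162.27766^2 * 0.064^2 * 41.8 / ((4*pi)^3 * 1.38e-23 * 290 * 1000000.0 * 12)
R^4 = 1.79659e20 m^4
R_max = (1.79659e20)^(1/4) = 115774.3 m = 115.8 km

115.8 km


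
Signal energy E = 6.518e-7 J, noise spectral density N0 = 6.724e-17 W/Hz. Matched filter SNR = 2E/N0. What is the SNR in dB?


SNR_lin = 2 * 6.518e-7 / 6.724e-17 = 1.939e10
SNR_dB = 10*log10(1.939e10) = 102.9 dB

102.9 dB


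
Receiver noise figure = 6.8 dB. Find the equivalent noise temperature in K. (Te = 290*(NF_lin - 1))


NF_lin = 10^(6.8/10) = 4.786301
Te = 290 * (4.786301 - 1) = 1098.0 K

1098.0 K


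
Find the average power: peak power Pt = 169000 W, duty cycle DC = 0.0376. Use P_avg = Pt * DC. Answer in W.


P_avg = 169000 * 0.0376 = 6354.4 W

6354.4 W


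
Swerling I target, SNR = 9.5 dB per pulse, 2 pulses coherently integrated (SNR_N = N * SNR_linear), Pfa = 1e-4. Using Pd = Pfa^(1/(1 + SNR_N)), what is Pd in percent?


SNR_lin = 10^(9.5/10) = 8.91251
SNR_N = 2 * 8.91251 = 17.82502
1/(1 + SNR_N) = 1/18.82502 = 0.0531208
Pd = (1e-4)^0.0531208 = 0.61308
Pd = 61.3%

61.3%


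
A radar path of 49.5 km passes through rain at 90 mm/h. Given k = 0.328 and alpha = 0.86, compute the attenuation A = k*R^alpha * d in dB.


gamma = 0.328 * 90^0.86 = 15.722529 dB/km
A = 15.722529 * 49.5 = 778.27 dB

778.27 dB


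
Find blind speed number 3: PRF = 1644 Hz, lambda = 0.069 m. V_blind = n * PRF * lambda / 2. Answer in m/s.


V_blind = 3 * 1644 * 0.069 / 2 = 170.2 m/s

170.2 m/s


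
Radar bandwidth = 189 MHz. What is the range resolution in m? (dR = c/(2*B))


dR = 3e8 / (2 * 189000000.0) = 0.79 m

0.79 m


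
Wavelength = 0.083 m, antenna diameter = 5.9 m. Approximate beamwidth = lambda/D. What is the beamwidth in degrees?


BW_rad = 0.083 / 5.9 = 0.014068
BW_deg = 0.81 degrees

0.81 degrees


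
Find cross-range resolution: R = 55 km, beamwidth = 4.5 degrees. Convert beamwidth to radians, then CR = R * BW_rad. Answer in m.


BW_rad = 0.078539816
CR = 55000 * 0.078539816 = 4319.7 m

4319.7 m


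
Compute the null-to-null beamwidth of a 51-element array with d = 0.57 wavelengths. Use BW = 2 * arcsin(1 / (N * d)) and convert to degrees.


1/(N*d) = 1/(51*0.57) = 0.0344
BW = 2*arcsin(0.0344) = 3.9 degrees

3.9 degrees


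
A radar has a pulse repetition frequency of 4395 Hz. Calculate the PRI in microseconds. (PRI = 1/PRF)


PRI = 1/4395 = 0.0002275313 s = 227.5 us

227.5 us


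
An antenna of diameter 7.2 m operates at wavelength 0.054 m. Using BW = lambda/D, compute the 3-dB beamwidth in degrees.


BW_rad = 0.054 / 7.2 = 0.0075
BW_deg = 0.43 degrees

0.43 degrees


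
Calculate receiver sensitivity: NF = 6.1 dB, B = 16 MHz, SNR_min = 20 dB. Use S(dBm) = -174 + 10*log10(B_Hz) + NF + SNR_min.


10*log10(16000000.0) = 72.04
S = -174 + 72.04 + 6.1 + 20 = -75.9 dBm

-75.9 dBm


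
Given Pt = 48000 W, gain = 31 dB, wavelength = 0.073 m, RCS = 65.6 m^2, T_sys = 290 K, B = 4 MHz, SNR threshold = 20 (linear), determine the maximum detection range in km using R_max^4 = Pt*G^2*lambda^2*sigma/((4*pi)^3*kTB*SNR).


G_lin = 10^(31/10) = 1258.925412
R^4 = 48000 * 1258.925412^2 * 0.073^2 * 65.6 / ((4*pi)^3 * 1.38e-23 * 290 * 4000000.0 * 20)
R^4 = 4.18595e19 m^4
R_max = (4.18595e19)^(1/4) = 80435.6 m = 80.4 km

80.4 km


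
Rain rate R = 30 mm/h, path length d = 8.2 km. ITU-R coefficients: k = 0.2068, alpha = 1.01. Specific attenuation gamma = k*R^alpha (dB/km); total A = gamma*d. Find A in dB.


gamma = 0.2068 * 30^1.01 = 6.41864 dB/km
A = 6.41864 * 8.2 = 52.63 dB

52.63 dB


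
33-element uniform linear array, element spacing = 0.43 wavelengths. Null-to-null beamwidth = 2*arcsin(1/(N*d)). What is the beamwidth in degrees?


1/(N*d) = 1/(33*0.43) = 0.070472
BW = 2*arcsin(0.070472) = 8.1 degrees

8.1 degrees


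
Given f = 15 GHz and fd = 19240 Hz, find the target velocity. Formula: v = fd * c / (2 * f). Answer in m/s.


v = 19240 * 3e8 / (2 * 15000000000.0) = 192.4 m/s

192.4 m/s


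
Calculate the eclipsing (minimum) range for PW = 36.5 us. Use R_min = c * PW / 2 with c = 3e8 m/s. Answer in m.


R_min = 3e8 * 36.5e-6 / 2 = 5475.0 m

5475.0 m


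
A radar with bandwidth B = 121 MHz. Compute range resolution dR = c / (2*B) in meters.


dR = 3e8 / (2 * 121000000.0) = 1.24 m

1.24 m


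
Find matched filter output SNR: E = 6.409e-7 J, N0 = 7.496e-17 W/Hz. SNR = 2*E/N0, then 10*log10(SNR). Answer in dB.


SNR_lin = 2 * 6.409e-7 / 7.496e-17 = 1.71e10
SNR_dB = 10*log10(1.71e10) = 102.3 dB

102.3 dB


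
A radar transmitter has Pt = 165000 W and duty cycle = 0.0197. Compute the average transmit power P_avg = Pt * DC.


P_avg = 165000 * 0.0197 = 3250.5 W

3250.5 W


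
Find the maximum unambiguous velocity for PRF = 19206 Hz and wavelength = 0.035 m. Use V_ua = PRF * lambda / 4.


V_ua = 19206 * 0.035 / 4 = 168.1 m/s

168.1 m/s


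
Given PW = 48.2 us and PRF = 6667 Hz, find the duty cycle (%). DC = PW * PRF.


DC = 48.2e-6 * 6667 * 100 = 32.13%

32.13%


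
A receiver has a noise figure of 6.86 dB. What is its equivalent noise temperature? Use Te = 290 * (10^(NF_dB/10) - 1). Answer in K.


NF_lin = 10^(6.86/10) = 4.852885
Te = 290 * (4.852885 - 1) = 1117.3 K

1117.3 K


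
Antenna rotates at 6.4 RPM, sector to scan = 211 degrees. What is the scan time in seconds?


t = 211 / (6.4 * 360) * 60 = 5.49 s

5.49 s


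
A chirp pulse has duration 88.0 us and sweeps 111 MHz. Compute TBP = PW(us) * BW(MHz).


TBP = 88.0 * 111 = 9768.0

9768.0


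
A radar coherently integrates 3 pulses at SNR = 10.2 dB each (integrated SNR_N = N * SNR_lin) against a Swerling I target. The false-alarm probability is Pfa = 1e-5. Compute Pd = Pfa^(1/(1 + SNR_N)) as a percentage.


SNR_lin = 10^(10.2/10) = 10.47129
SNR_N = 3 * 10.47129 = 31.41387
1/(1 + SNR_N) = 1/32.41387 = 0.030851
Pd = (1e-5)^0.030851 = 0.70104
Pd = 70.1%

70.1%


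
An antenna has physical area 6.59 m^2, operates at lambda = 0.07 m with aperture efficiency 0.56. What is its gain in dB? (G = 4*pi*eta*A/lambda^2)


G_linear = 4*pi*0.56*6.59/0.07^2 = 9464.27
G_dB = 10*log10(9464.27) = 39.8 dB

39.8 dB


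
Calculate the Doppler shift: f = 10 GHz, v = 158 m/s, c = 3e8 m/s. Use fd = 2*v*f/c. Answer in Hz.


fd = 2 * 158 * 10000000000.0 / 3e8 = 10533.3 Hz

10533.3 Hz


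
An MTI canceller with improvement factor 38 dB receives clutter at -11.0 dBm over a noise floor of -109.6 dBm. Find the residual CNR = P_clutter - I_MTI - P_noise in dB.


CNR = -11.0 - 38 - (-109.6) = 60.6 dB

60.6 dB


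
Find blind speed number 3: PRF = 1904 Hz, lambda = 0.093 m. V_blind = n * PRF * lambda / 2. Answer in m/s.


V_blind = 3 * 1904 * 0.093 / 2 = 265.6 m/s

265.6 m/s


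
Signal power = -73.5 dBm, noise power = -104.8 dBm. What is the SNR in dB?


SNR = -73.5 - (-104.8) = 31.3 dB

31.3 dB


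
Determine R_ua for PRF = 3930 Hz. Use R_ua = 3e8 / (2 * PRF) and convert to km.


R_ua = 3e8 / (2 * 3930) = 38167.9 m = 38.2 km

38.2 km


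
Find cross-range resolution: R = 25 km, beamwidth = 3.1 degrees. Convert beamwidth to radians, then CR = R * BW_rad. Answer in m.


BW_rad = 0.054105207
CR = 25000 * 0.054105207 = 1352.6 m

1352.6 m


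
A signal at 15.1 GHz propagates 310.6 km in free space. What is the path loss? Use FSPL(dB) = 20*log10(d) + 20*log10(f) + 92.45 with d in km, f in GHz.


20*log10(310.6) = 49.84
20*log10(15.1) = 23.58
FSPL = 165.9 dB

165.9 dB


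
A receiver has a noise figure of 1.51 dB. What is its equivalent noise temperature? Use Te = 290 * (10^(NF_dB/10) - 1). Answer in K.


NF_lin = 10^(1.51/10) = 1.415794
Te = 290 * (1.415794 - 1) = 120.6 K

120.6 K


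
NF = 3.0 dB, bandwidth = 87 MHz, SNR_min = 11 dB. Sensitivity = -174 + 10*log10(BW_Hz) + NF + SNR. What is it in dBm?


10*log10(87000000.0) = 79.4
S = -174 + 79.4 + 3.0 + 11 = -80.6 dBm

-80.6 dBm


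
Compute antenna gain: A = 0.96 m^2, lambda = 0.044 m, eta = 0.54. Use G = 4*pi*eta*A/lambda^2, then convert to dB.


G_linear = 4*pi*0.54*0.96/0.044^2 = 3364.88
G_dB = 10*log10(3364.88) = 35.3 dB

35.3 dB


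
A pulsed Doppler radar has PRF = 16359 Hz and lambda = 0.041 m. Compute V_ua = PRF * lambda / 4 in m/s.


V_ua = 16359 * 0.041 / 4 = 167.7 m/s

167.7 m/s


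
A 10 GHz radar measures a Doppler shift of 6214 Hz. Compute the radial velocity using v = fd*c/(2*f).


v = 6214 * 3e8 / (2 * 10000000000.0) = 93.2 m/s

93.2 m/s


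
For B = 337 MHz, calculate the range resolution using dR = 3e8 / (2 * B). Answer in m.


dR = 3e8 / (2 * 337000000.0) = 0.45 m

0.45 m


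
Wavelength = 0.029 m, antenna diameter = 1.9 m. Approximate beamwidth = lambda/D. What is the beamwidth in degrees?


BW_rad = 0.029 / 1.9 = 0.015263
BW_deg = 0.87 degrees

0.87 degrees


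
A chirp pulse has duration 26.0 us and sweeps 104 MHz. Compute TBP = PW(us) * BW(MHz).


TBP = 26.0 * 104 = 2704.0

2704.0


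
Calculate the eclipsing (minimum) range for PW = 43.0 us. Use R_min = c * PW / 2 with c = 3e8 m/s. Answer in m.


R_min = 3e8 * 43.0e-6 / 2 = 6450.0 m

6450.0 m


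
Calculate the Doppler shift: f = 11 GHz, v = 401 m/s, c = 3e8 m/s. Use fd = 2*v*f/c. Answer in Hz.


fd = 2 * 401 * 11000000000.0 / 3e8 = 29406.7 Hz

29406.7 Hz


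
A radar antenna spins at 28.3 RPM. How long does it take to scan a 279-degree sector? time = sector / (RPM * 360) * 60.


t = 279 / (28.3 * 360) * 60 = 1.64 s

1.64 s


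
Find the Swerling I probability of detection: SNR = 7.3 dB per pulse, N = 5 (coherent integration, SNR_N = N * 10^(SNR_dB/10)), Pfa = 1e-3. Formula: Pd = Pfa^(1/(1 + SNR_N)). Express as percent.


SNR_lin = 10^(7.3/10) = 5.37032
SNR_N = 5 * 5.37032 = 26.8516
1/(1 + SNR_N) = 1/27.8516 = 0.0359046
Pd = (1e-3)^0.0359046 = 0.78034
Pd = 78.0%

78.0%


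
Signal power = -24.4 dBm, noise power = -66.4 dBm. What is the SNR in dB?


SNR = -24.4 - (-66.4) = 42.0 dB

42.0 dB


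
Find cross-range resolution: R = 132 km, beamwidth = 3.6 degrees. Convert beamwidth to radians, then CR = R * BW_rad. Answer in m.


BW_rad = 0.062831853
CR = 132000 * 0.062831853 = 8293.8 m

8293.8 m


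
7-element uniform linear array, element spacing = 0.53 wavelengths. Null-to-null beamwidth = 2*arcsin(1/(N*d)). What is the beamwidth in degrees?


1/(N*d) = 1/(7*0.53) = 0.269542
BW = 2*arcsin(0.269542) = 31.3 degrees

31.3 degrees


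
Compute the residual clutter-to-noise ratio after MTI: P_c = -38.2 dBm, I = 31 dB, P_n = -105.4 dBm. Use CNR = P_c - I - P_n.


CNR = -38.2 - 31 - (-105.4) = 36.2 dB

36.2 dB


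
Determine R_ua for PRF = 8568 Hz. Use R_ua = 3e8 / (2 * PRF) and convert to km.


R_ua = 3e8 / (2 * 8568) = 17507.0 m = 17.5 km

17.5 km


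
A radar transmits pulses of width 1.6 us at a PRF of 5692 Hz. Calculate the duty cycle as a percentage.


DC = 1.6e-6 * 5692 * 100 = 0.91%

0.91%


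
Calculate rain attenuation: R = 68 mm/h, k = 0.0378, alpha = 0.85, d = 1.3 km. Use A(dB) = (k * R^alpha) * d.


gamma = 0.0378 * 68^0.85 = 1.364974 dB/km
A = 1.364974 * 1.3 = 1.77 dB

1.77 dB


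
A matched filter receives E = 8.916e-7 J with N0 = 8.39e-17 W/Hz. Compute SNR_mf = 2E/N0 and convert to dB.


SNR_lin = 2 * 8.916e-7 / 8.39e-17 = 2.125e10
SNR_dB = 10*log10(2.125e10) = 103.3 dB

103.3 dB


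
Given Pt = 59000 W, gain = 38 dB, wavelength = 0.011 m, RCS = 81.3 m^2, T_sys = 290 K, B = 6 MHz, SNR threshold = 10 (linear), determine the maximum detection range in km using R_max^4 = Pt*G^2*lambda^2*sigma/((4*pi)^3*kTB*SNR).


G_lin = 10^(38/10) = 6309.573445
R^4 = 59000 * 6309.573445^2 * 0.011^2 * 81.3 / ((4*pi)^3 * 1.38e-23 * 290 * 6000000.0 * 10)
R^4 = 4.8492e19 m^4
R_max = (4.8492e19)^(1/4) = 83448.3 m = 83.4 km

83.4 km


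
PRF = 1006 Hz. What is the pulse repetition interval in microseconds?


PRI = 1/1006 = 0.0009940358 s = 994.0 us

994.0 us


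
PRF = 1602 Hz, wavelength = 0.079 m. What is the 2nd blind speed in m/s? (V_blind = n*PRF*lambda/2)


V_blind = 2 * 1602 * 0.079 / 2 = 126.6 m/s

126.6 m/s


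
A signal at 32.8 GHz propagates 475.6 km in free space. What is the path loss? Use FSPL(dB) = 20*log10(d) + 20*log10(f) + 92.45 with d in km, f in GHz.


20*log10(475.6) = 53.54
20*log10(32.8) = 30.32
FSPL = 176.3 dB

176.3 dB


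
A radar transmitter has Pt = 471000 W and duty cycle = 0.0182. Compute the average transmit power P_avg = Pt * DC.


P_avg = 471000 * 0.0182 = 8572.2 W

8572.2 W


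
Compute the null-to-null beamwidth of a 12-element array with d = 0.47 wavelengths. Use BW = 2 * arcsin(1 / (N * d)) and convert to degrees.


1/(N*d) = 1/(12*0.47) = 0.177305
BW = 2*arcsin(0.177305) = 20.4 degrees

20.4 degrees


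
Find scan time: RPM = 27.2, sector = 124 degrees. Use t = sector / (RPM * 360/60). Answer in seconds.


t = 124 / (27.2 * 360) * 60 = 0.76 s

0.76 s


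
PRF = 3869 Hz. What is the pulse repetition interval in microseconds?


PRI = 1/3869 = 0.0002584647 s = 258.5 us

258.5 us


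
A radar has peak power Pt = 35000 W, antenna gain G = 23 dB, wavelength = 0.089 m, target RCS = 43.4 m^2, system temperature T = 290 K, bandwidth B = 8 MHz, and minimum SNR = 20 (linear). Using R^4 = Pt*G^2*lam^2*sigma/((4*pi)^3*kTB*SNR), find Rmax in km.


G_lin = 10^(23/10) = 199.526231
R^4 = 35000 * 199.526231^2 * 0.089^2 * 43.4 / ((4*pi)^3 * 1.38e-23 * 290 * 8000000.0 * 20)
R^4 = 3.76974e17 m^4
R_max = (3.76974e17)^(1/4) = 24778.7 m = 24.8 km

24.8 km


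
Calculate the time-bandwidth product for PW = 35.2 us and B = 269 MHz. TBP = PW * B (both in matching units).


TBP = 35.2 * 269 = 9468.8

9468.8


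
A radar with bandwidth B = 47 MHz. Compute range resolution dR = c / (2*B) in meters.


dR = 3e8 / (2 * 47000000.0) = 3.19 m

3.19 m


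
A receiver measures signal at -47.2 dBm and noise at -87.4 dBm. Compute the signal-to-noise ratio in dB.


SNR = -47.2 - (-87.4) = 40.2 dB

40.2 dB


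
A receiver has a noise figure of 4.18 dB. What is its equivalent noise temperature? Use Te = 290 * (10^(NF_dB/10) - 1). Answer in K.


NF_lin = 10^(4.18/10) = 2.618183
Te = 290 * (2.618183 - 1) = 469.3 K

469.3 K


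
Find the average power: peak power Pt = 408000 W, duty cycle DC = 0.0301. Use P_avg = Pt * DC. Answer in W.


P_avg = 408000 * 0.0301 = 12280.8 W

12280.8 W


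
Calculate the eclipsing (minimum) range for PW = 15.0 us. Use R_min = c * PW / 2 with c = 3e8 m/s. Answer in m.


R_min = 3e8 * 15.0e-6 / 2 = 2250.0 m

2250.0 m


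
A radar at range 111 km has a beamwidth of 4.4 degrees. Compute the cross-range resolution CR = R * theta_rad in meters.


BW_rad = 0.076794487
CR = 111000 * 0.076794487 = 8524.2 m

8524.2 m


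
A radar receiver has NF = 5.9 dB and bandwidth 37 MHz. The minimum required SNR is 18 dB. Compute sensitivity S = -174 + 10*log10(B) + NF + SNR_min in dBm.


10*log10(37000000.0) = 75.68
S = -174 + 75.68 + 5.9 + 18 = -74.4 dBm

-74.4 dBm


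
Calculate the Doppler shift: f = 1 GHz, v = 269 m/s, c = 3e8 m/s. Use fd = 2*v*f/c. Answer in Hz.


fd = 2 * 269 * 1000000000.0 / 3e8 = 1793.3 Hz

1793.3 Hz


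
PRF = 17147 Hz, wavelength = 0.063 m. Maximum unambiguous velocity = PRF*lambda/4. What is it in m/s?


V_ua = 17147 * 0.063 / 4 = 270.1 m/s

270.1 m/s


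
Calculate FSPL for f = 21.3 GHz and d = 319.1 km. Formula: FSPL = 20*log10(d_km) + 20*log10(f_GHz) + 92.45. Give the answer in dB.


20*log10(319.1) = 50.08
20*log10(21.3) = 26.57
FSPL = 169.1 dB

169.1 dB


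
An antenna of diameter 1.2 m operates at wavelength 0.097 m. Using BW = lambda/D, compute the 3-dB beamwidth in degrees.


BW_rad = 0.097 / 1.2 = 0.080833
BW_deg = 4.63 degrees

4.63 degrees


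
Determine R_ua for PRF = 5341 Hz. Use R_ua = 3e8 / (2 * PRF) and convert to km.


R_ua = 3e8 / (2 * 5341) = 28084.6 m = 28.1 km

28.1 km


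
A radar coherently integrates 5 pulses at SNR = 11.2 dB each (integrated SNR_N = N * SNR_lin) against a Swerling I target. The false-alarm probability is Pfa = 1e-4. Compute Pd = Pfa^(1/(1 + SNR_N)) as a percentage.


SNR_lin = 10^(11.2/10) = 13.18257
SNR_N = 5 * 13.18257 = 65.91285
1/(1 + SNR_N) = 1/66.91285 = 0.0149448
Pd = (1e-4)^0.0149448 = 0.87141
Pd = 87.1%

87.1%


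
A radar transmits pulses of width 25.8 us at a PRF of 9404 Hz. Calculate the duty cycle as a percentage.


DC = 25.8e-6 * 9404 * 100 = 24.26%

24.26%


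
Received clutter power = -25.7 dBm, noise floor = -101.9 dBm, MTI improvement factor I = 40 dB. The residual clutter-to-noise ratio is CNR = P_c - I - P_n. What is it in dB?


CNR = -25.7 - 40 - (-101.9) = 36.2 dB

36.2 dB


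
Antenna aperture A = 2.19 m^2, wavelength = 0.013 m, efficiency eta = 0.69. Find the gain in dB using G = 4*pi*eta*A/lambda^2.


G_linear = 4*pi*0.69*2.19/0.013^2 = 112361.2
G_dB = 10*log10(112361.2) = 50.5 dB

50.5 dB


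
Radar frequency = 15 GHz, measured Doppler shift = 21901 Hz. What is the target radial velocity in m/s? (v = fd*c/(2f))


v = 21901 * 3e8 / (2 * 15000000000.0) = 219.0 m/s

219.0 m/s


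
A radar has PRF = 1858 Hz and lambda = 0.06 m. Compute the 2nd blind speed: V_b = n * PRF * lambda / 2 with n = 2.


V_blind = 2 * 1858 * 0.06 / 2 = 111.5 m/s

111.5 m/s


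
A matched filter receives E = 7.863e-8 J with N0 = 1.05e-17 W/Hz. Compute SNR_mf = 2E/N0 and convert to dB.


SNR_lin = 2 * 7.863e-8 / 1.05e-17 = 1.498e10
SNR_dB = 10*log10(1.498e10) = 101.8 dB

101.8 dB


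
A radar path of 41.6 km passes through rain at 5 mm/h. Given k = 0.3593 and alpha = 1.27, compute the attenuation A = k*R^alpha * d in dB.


gamma = 0.3593 * 5^1.27 = 2.774273 dB/km
A = 2.774273 * 41.6 = 115.41 dB

115.41 dB


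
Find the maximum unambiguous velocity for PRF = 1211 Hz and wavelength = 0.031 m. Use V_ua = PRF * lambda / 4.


V_ua = 1211 * 0.031 / 4 = 9.4 m/s

9.4 m/s


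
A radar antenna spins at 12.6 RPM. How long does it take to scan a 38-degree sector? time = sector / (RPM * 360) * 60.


t = 38 / (12.6 * 360) * 60 = 0.5 s

0.5 s


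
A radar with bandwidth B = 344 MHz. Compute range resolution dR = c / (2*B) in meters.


dR = 3e8 / (2 * 344000000.0) = 0.44 m

0.44 m


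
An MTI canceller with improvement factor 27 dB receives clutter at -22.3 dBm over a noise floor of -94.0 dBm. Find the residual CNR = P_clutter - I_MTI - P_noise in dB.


CNR = -22.3 - 27 - (-94.0) = 44.7 dB

44.7 dB


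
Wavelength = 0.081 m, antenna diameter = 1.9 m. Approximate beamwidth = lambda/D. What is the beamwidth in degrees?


BW_rad = 0.081 / 1.9 = 0.042632
BW_deg = 2.44 degrees

2.44 degrees


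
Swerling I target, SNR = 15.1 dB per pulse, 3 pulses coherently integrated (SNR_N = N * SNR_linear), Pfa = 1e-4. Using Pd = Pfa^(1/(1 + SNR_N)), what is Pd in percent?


SNR_lin = 10^(15.1/10) = 32.35937
SNR_N = 3 * 32.35937 = 97.07811
1/(1 + SNR_N) = 1/98.07811 = 0.010196
Pd = (1e-4)^0.010196 = 0.91037
Pd = 91.0%

91.0%


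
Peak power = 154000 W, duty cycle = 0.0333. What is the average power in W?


P_avg = 154000 * 0.0333 = 5128.2 W

5128.2 W


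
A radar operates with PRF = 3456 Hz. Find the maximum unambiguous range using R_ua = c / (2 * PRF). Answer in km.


R_ua = 3e8 / (2 * 3456) = 43402.8 m = 43.4 km

43.4 km


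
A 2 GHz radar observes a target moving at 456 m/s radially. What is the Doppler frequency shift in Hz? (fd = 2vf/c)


fd = 2 * 456 * 2000000000.0 / 3e8 = 6080.0 Hz

6080.0 Hz


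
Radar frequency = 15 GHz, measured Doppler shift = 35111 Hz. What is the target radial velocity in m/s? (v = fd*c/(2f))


v = 35111 * 3e8 / (2 * 15000000000.0) = 351.1 m/s

351.1 m/s


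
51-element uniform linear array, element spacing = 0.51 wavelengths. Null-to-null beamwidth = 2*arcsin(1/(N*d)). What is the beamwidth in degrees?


1/(N*d) = 1/(51*0.51) = 0.038447
BW = 2*arcsin(0.038447) = 4.4 degrees

4.4 degrees


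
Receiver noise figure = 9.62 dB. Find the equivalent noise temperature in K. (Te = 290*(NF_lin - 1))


NF_lin = 10^(9.62/10) = 9.162205
Te = 290 * (9.162205 - 1) = 2367.0 K

2367.0 K


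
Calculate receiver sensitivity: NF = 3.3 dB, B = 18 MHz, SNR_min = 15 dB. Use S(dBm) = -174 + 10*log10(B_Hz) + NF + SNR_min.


10*log10(18000000.0) = 72.55
S = -174 + 72.55 + 3.3 + 15 = -83.1 dBm

-83.1 dBm


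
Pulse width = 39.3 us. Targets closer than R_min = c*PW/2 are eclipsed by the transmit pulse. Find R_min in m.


R_min = 3e8 * 39.3e-6 / 2 = 5895.0 m

5895.0 m


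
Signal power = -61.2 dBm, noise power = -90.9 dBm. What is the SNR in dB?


SNR = -61.2 - (-90.9) = 29.7 dB

29.7 dB


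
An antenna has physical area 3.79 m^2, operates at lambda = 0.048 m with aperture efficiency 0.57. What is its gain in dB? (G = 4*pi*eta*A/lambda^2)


G_linear = 4*pi*0.57*3.79/0.048^2 = 11782.61
G_dB = 10*log10(11782.61) = 40.7 dB

40.7 dB


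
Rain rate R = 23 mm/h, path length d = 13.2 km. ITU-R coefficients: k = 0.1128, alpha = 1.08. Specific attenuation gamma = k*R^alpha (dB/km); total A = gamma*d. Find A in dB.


gamma = 0.1128 * 23^1.08 = 3.334073 dB/km
A = 3.334073 * 13.2 = 44.01 dB

44.01 dB


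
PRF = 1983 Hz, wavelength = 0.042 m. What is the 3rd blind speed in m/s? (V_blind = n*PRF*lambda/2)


V_blind = 3 * 1983 * 0.042 / 2 = 124.9 m/s

124.9 m/s


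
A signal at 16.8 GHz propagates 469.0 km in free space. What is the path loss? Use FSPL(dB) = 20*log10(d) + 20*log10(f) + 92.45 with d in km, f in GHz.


20*log10(469.0) = 53.42
20*log10(16.8) = 24.51
FSPL = 170.4 dB

170.4 dB


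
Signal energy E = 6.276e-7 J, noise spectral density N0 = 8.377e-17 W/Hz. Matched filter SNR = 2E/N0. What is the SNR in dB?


SNR_lin = 2 * 6.276e-7 / 8.377e-17 = 1.498e10
SNR_dB = 10*log10(1.498e10) = 101.8 dB

101.8 dB


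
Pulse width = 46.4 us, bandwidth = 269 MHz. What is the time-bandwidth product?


TBP = 46.4 * 269 = 12481.6

12481.6


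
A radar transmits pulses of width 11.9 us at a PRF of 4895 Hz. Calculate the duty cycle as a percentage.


DC = 11.9e-6 * 4895 * 100 = 5.83%

5.83%


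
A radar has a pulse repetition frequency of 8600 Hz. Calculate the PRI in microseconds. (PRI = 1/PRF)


PRI = 1/8600 = 0.0001162791 s = 116.3 us

116.3 us


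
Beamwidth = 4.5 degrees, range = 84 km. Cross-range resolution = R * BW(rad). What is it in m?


BW_rad = 0.078539816
CR = 84000 * 0.078539816 = 6597.3 m

6597.3 m


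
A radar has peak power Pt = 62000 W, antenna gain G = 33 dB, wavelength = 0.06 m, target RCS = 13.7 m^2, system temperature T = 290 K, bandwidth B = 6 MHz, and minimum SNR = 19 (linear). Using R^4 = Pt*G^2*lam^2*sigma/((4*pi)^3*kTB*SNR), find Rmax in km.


G_lin = 10^(33/10) = 1995.262315
R^4 = 62000 * 1995.262315^2 * 0.06^2 * 13.7 / ((4*pi)^3 * 1.38e-23 * 290 * 6000000.0 * 19)
R^4 = 1.34463e19 m^4
R_max = (1.34463e19)^(1/4) = 60555.1 m = 60.6 km

60.6 km


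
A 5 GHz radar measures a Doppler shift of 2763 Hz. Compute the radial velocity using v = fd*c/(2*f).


v = 2763 * 3e8 / (2 * 5000000000.0) = 82.9 m/s

82.9 m/s


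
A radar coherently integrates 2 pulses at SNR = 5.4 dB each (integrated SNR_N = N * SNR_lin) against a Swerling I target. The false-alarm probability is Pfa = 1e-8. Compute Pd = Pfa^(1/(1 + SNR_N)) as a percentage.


SNR_lin = 10^(5.4/10) = 3.46737
SNR_N = 2 * 3.46737 = 6.93474
1/(1 + SNR_N) = 1/7.93474 = 0.1260281
Pd = (1e-8)^0.1260281 = 0.09812
Pd = 9.8%

9.8%


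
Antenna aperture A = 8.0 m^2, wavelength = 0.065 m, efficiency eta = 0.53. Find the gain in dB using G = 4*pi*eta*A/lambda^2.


G_linear = 4*pi*0.53*8.0/0.065^2 = 12610.98
G_dB = 10*log10(12610.98) = 41.0 dB

41.0 dB


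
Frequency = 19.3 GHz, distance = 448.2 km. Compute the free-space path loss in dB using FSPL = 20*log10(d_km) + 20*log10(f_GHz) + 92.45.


20*log10(448.2) = 53.03
20*log10(19.3) = 25.71
FSPL = 171.2 dB

171.2 dB


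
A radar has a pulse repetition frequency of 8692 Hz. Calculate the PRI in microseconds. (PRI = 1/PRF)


PRI = 1/8692 = 0.0001150483 s = 115.0 us

115.0 us


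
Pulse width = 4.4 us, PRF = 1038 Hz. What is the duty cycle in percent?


DC = 4.4e-6 * 1038 * 100 = 0.46%

0.46%


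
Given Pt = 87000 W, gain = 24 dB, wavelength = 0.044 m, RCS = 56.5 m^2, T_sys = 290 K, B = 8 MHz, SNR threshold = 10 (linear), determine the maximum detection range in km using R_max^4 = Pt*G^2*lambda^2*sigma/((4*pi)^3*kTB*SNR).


G_lin = 10^(24/10) = 251.188643
R^4 = 87000 * 251.188643^2 * 0.044^2 * 56.5 / ((4*pi)^3 * 1.38e-23 * 290 * 8000000.0 * 10)
R^4 = 9.45097e17 m^4
R_max = (9.45097e17)^(1/4) = 31179.5 m = 31.2 km

31.2 km


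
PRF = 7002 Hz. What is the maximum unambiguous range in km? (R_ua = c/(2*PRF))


R_ua = 3e8 / (2 * 7002) = 21422.5 m = 21.4 km

21.4 km


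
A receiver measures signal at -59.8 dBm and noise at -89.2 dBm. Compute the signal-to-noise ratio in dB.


SNR = -59.8 - (-89.2) = 29.4 dB

29.4 dB


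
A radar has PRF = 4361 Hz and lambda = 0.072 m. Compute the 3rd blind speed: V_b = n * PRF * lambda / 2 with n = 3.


V_blind = 3 * 4361 * 0.072 / 2 = 471.0 m/s

471.0 m/s


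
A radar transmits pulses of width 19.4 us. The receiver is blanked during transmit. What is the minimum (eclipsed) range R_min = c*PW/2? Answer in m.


R_min = 3e8 * 19.4e-6 / 2 = 2910.0 m

2910.0 m


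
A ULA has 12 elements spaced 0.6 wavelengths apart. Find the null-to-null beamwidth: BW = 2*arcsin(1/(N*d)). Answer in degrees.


1/(N*d) = 1/(12*0.6) = 0.138889
BW = 2*arcsin(0.138889) = 16.0 degrees

16.0 degrees


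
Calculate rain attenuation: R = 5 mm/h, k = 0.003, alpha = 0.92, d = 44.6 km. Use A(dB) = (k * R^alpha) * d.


gamma = 0.003 * 5^0.92 = 0.013188 dB/km
A = 0.013188 * 44.6 = 0.59 dB

0.59 dB


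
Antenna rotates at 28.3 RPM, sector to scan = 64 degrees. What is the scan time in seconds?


t = 64 / (28.3 * 360) * 60 = 0.38 s

0.38 s


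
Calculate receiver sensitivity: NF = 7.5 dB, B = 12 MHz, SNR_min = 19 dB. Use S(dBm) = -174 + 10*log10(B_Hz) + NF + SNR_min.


10*log10(12000000.0) = 70.79
S = -174 + 70.79 + 7.5 + 19 = -76.7 dBm

-76.7 dBm


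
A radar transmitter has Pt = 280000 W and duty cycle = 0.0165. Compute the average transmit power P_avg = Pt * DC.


P_avg = 280000 * 0.0165 = 4620.0 W

4620.0 W


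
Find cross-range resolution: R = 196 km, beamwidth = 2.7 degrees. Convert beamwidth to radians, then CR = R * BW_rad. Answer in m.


BW_rad = 0.04712389
CR = 196000 * 0.04712389 = 9236.3 m

9236.3 m


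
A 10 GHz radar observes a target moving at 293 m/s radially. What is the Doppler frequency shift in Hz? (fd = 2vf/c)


fd = 2 * 293 * 10000000000.0 / 3e8 = 19533.3 Hz

19533.3 Hz


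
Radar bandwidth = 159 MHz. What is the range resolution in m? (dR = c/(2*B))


dR = 3e8 / (2 * 159000000.0) = 0.94 m

0.94 m


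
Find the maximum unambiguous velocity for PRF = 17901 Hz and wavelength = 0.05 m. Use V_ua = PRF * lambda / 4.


V_ua = 17901 * 0.05 / 4 = 223.8 m/s

223.8 m/s


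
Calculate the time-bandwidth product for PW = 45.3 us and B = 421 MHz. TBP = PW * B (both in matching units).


TBP = 45.3 * 421 = 19071.3

19071.3


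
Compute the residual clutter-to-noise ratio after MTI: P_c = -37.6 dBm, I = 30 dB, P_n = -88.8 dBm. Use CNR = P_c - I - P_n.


CNR = -37.6 - 30 - (-88.8) = 21.2 dB

21.2 dB


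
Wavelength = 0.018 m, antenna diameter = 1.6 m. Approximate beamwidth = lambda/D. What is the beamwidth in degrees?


BW_rad = 0.018 / 1.6 = 0.01125
BW_deg = 0.64 degrees

0.64 degrees


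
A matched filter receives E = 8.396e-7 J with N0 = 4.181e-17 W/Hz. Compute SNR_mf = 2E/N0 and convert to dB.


SNR_lin = 2 * 8.396e-7 / 4.181e-17 = 4.016e10
SNR_dB = 10*log10(4.016e10) = 106.0 dB

106.0 dB


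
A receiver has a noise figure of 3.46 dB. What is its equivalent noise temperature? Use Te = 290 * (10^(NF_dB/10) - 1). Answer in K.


NF_lin = 10^(3.46/10) = 2.218196
Te = 290 * (2.218196 - 1) = 353.3 K

353.3 K


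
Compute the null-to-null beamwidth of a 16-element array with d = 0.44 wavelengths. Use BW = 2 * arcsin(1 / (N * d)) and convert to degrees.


1/(N*d) = 1/(16*0.44) = 0.142045
BW = 2*arcsin(0.142045) = 16.3 degrees

16.3 degrees


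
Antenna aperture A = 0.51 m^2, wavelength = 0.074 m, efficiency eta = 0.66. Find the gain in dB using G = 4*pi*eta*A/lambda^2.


G_linear = 4*pi*0.66*0.51/0.074^2 = 772.43
G_dB = 10*log10(772.43) = 28.9 dB

28.9 dB


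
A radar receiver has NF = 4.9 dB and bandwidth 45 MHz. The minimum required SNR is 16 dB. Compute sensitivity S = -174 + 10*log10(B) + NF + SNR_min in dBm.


10*log10(45000000.0) = 76.53
S = -174 + 76.53 + 4.9 + 16 = -76.6 dBm

-76.6 dBm


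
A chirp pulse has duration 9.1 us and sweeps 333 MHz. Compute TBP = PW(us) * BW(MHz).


TBP = 9.1 * 333 = 3030.3

3030.3


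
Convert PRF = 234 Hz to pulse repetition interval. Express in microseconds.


PRI = 1/234 = 0.0042735043 s = 4273.5 us

4273.5 us


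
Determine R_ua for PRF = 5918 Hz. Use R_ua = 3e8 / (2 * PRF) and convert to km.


R_ua = 3e8 / (2 * 5918) = 25346.4 m = 25.3 km

25.3 km


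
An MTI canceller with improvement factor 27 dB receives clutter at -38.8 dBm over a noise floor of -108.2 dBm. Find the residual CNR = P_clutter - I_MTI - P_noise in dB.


CNR = -38.8 - 27 - (-108.2) = 42.4 dB

42.4 dB


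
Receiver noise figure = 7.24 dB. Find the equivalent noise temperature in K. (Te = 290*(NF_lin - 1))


NF_lin = 10^(7.24/10) = 5.296634
Te = 290 * (5.296634 - 1) = 1246.0 K

1246.0 K


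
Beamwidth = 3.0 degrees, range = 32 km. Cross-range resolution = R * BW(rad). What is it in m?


BW_rad = 0.052359878
CR = 32000 * 0.052359878 = 1675.5 m

1675.5 m


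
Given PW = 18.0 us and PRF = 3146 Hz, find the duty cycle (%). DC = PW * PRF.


DC = 18.0e-6 * 3146 * 100 = 5.66%

5.66%


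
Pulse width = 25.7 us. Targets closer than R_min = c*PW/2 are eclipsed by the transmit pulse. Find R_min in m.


R_min = 3e8 * 25.7e-6 / 2 = 3855.0 m

3855.0 m


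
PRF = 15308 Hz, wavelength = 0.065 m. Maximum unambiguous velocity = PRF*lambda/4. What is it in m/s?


V_ua = 15308 * 0.065 / 4 = 248.8 m/s

248.8 m/s


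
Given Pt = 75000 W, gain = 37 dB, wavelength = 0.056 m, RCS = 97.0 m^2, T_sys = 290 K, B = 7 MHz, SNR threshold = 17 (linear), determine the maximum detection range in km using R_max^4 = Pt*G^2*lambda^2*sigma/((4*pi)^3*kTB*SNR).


G_lin = 10^(37/10) = 5011.872336
R^4 = 75000 * 5011.872336^2 * 0.056^2 * 97.0 / ((4*pi)^3 * 1.38e-23 * 290 * 7000000.0 * 17)
R^4 = 6.06395e20 m^4
R_max = (6.06395e20)^(1/4) = 156923.8 m = 156.9 km

156.9 km


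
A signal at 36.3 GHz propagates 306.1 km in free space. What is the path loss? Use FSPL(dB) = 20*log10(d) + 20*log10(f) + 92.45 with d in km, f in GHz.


20*log10(306.1) = 49.72
20*log10(36.3) = 31.2
FSPL = 173.4 dB

173.4 dB


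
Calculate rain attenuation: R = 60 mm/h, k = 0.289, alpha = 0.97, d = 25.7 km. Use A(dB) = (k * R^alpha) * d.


gamma = 0.289 * 60^0.97 = 15.335734 dB/km
A = 15.335734 * 25.7 = 394.13 dB

394.13 dB


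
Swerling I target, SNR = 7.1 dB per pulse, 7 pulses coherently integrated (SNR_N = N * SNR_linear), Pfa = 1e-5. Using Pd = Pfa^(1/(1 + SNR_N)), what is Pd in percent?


SNR_lin = 10^(7.1/10) = 5.12861
SNR_N = 7 * 5.12861 = 35.90027
1/(1 + SNR_N) = 1/36.90027 = 0.0271001
Pd = (1e-5)^0.0271001 = 0.73198
Pd = 73.2%

73.2%


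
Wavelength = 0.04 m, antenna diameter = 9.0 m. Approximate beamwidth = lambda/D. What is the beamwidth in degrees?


BW_rad = 0.04 / 9.0 = 0.004444
BW_deg = 0.25 degrees

0.25 degrees


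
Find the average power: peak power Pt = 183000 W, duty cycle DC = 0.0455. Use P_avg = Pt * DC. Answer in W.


P_avg = 183000 * 0.0455 = 8326.5 W

8326.5 W


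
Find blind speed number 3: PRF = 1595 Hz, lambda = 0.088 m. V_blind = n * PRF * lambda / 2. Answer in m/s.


V_blind = 3 * 1595 * 0.088 / 2 = 210.5 m/s

210.5 m/s


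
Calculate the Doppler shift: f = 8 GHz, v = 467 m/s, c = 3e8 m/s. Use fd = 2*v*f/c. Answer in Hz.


fd = 2 * 467 * 8000000000.0 / 3e8 = 24906.7 Hz

24906.7 Hz


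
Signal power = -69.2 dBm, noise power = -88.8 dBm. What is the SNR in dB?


SNR = -69.2 - (-88.8) = 19.6 dB

19.6 dB


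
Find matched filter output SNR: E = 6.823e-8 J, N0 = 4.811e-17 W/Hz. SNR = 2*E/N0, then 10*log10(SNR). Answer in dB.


SNR_lin = 2 * 6.823e-8 / 4.811e-17 = 2.836e9
SNR_dB = 10*log10(2.836e9) = 94.5 dB

94.5 dB


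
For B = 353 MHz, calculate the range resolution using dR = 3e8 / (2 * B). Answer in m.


dR = 3e8 / (2 * 353000000.0) = 0.42 m

0.42 m


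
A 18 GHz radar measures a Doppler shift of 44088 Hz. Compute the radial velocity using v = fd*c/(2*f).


v = 44088 * 3e8 / (2 * 18000000000.0) = 367.4 m/s

367.4 m/s


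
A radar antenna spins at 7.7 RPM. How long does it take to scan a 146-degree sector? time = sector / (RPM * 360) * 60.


t = 146 / (7.7 * 360) * 60 = 3.16 s

3.16 s


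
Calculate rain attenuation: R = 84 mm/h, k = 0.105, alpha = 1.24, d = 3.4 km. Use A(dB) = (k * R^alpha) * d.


gamma = 0.105 * 84^1.24 = 25.544395 dB/km
A = 25.544395 * 3.4 = 86.85 dB

86.85 dB


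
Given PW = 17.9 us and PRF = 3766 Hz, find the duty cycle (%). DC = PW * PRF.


DC = 17.9e-6 * 3766 * 100 = 6.74%

6.74%


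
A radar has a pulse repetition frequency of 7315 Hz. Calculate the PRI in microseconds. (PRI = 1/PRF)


PRI = 1/7315 = 0.0001367054 s = 136.7 us

136.7 us


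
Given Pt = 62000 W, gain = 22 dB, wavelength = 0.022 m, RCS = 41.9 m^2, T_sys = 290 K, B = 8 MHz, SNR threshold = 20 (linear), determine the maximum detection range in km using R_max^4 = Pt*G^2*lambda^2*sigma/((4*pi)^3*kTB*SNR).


G_lin = 10^(22/10) = 158.489319
R^4 = 62000 * 158.489319^2 * 0.022^2 * 41.9 / ((4*pi)^3 * 1.38e-23 * 290 * 8000000.0 * 20)
R^4 = 2.48556e16 m^4
R_max = (2.48556e16)^(1/4) = 12556.1 m = 12.6 km

12.6 km


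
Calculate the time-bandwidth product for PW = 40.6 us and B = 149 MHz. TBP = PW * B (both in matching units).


TBP = 40.6 * 149 = 6049.4

6049.4


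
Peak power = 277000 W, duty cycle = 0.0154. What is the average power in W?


P_avg = 277000 * 0.0154 = 4265.8 W

4265.8 W


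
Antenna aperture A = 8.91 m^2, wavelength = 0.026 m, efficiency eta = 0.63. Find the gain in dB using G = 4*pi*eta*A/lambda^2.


G_linear = 4*pi*0.63*8.91/0.026^2 = 104347.35
G_dB = 10*log10(104347.35) = 50.2 dB

50.2 dB


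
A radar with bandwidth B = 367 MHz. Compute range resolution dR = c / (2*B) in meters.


dR = 3e8 / (2 * 367000000.0) = 0.41 m

0.41 m
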